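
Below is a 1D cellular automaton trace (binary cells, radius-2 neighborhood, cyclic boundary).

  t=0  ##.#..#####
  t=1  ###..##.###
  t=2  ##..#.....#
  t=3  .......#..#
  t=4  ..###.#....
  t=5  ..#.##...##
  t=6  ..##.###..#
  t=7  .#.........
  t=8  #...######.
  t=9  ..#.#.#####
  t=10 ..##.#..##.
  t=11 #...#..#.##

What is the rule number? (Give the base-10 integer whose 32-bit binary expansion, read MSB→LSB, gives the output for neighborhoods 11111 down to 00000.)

  [31] ##### => #  t=0,i=8
  [30] ####. => #  t=0,i=0
  [29] ###.# => #  t=0,i=1
  [28] ###.. => .  t=1,i=2
  [27] ##.## => .  t=1,i=7
  [26] ##.#. => #  t=0,i=2
  [25] ##..# => .  t=1,i=3
  [24] ##... => #  t=5,i=6
  [23] #.### => .  t=1,i=8
  [22] #.##. => .  t=5,i=4
  [21] #.#.# => .  t=9,i=4
  [20] #.#.. => .  t=0,i=3
  [19] #..## => #  t=0,i=5
  [18] #..#. => .  t=2,i=3
  [17] #...# => #  t=5,i=7
  [16] #.... => .  t=2,i=6
  [15] .#### => .  t=0,i=7
  [14] .###. => .  t=2,i=0
  [13] .##.# => .  t=1,i=6
  [12] .##.. => #  t=5,i=5
  [11] .#.## => #  t=5,i=3
  [10] .#.#. => #  t=9,i=3
  [9] .#..# => .  t=0,i=4
  [8] .#... => .  t=2,i=5
  [7] ..### => #  t=0,i=6
  [6] ..##. => .  t=1,i=5
  [5] ..#.# => #  t=5,i=2
  [4] ..#.. => .  t=2,i=4
  [3] ...## => .  t=2,i=9
  [2] ...#. => #  t=3,i=6
  [1] ....# => .  t=2,i=8
  [0] ..... => #  t=2,i=7
  bits 11100101000010100001110010100101 = 3842645157

3842645157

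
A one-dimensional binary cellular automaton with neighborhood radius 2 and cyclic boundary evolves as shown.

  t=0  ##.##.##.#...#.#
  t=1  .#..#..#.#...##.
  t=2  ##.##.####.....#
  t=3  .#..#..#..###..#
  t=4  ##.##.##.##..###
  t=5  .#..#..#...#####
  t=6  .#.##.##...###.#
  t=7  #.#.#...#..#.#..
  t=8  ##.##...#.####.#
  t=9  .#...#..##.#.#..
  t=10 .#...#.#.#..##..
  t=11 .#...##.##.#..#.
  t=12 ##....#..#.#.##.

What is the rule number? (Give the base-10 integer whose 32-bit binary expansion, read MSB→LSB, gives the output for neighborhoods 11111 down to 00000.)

  [31] ##### => #  t=4,i=15
  [30] ####. => .  t=2,i=8
  [29] ###.# => #  t=0,i=1
  [28] ###.. => .  t=2,i=9
  [27] ##.## => .  t=0,i=2
  [26] ##.#. => .  t=0,i=8
  [25] ##..# => #  t=1,i=15
  [24] ##... => #  t=2,i=10
  [23] #.### => .  t=0,i=15
  [22] #.##. => .  t=0,i=3
  [21] #.#.# => .  t=6,i=1
  [20] #.#.. => #  t=0,i=9
  [19] #..## => #  t=3,i=9
  [18] #..#. => #  t=1,i=0
  [17] #...# => .  t=0,i=11
  [16] #.... => #  t=2,i=11
  [15] .#### => #  t=2,i=7
  [14] .###. => .  t=0,i=0
  [13] .##.# => #  t=0,i=4
  [12] .##.. => .  t=1,i=14
  [11] .#.## => #  t=0,i=14
  [10] .#.#. => #  t=1,i=8
  [9] .#..# => .  t=1,i=2
  [8] .#... => .  t=0,i=10
  [7] ..### => #  t=2,i=15
  [6] ..##. => .  t=1,i=13
  [5] ..#.# => #  t=0,i=13
  [4] ..#.. => #  t=1,i=1
  [3] ...## => .  t=1,i=12
  [2] ...#. => .  t=0,i=12
  [1] ....# => .  t=2,i=13
  [0] ..... => #  t=2,i=12
  bits 10100011000111011010110010110001 = 2736630961

2736630961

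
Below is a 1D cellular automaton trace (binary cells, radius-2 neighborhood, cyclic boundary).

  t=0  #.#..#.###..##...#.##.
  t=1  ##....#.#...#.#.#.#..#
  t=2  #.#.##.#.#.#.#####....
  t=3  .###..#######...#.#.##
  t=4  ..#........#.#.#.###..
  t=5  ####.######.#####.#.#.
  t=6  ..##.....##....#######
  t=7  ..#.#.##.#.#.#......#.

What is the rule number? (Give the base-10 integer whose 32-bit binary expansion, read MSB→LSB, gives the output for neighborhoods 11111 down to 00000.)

1696615767

  nb #####: next=.  (t=2,i=15, bit31=0)
  nb ####.: next=#  (t=2,i=16, bit30=1)
  nb ###.#: next=#  (t=5,i=3, bit29=1)
  nb ###..: next=.  (t=0,i=9, bit28=0)
  nb ##.##: next=.  (t=3,i=0, bit27=0)
  nb ##.#.: next=#  (t=0,i=21, bit26=1)
  nb ##..#: next=.  (t=0,i=10, bit25=0)
  nb ##...: next=#  (t=0,i=14, bit24=1)
  nb #.###: next=.  (t=0,i=7, bit23=0)
  nb #.##.: next=.  (t=0,i=19, bit22=0)
  nb #.#.#: next=#  (t=0,i=0, bit21=1)
  nb #.#..: next=.  (t=0,i=2, bit20=0)
  nb #..##: next=.  (t=0,i=11, bit19=0)
  nb #..#.: next=.  (t=0,i=4, bit18=0)
  nb #...#: next=.  (t=0,i=15, bit17=0)
  nb #....: next=.  (t=1,i=3, bit16=0)
  nb .####: next=.  (t=2,i=14, bit15=0)
  nb .###.: next=#  (t=0,i=8, bit14=1)
  nb .##.#: next=.  (t=0,i=20, bit13=0)
  nb .##..: next=.  (t=0,i=13, bit12=0)
  nb .#.##: next=#  (t=0,i=6, bit11=1)
  nb .#.#.: next=#  (t=0,i=1, bit10=1)
  nb .#..#: next=.  (t=0,i=3, bit9=0)
  nb .#...: next=#  (t=1,i=9, bit8=1)
  nb ..###: next=.  (t=1,i=21, bit7=0)
  nb ..##.: next=#  (t=0,i=12, bit6=1)
  nb ..#.#: next=.  (t=0,i=5, bit5=0)
  nb ..#..: next=#  (t=4,i=2, bit4=1)
  nb ...##: next=.  (t=6,i=8, bit3=0)
  nb ...#.: next=#  (t=0,i=16, bit2=1)
  nb ....#: next=#  (t=1,i=4, bit1=1)
  nb .....: next=#  (t=4,i=5, bit0=1)
  bits 01100101001000000100110101010111 = 1696615767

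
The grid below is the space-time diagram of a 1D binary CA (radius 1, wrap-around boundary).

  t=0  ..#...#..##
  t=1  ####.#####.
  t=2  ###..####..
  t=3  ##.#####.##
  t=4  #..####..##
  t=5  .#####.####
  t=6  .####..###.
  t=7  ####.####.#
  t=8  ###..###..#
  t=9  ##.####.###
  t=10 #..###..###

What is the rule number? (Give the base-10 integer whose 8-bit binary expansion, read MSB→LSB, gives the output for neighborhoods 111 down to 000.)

  [7] ### => #  t=1,i=1
  [6] ##. => .  t=0,i=10
  [5] #.# => .  t=1,i=4
  [4] #.. => #  t=0,i=0
  [3] .## => #  t=0,i=9
  [2] .#. => #  t=0,i=2
  [1] ..# => #  t=0,i=1
  [0] ... => .  t=0,i=4
  bits 10011110 = 158

158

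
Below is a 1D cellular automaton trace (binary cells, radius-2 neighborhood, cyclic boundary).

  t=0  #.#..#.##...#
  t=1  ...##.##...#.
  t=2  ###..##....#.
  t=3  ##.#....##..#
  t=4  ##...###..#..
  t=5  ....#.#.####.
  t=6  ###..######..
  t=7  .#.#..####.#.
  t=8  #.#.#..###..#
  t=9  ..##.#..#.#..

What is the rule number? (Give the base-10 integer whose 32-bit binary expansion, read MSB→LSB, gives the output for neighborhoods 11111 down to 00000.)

  #####|#  b31=1 t=6,i=7
  ####.|#  b30=1 t=5,i=10
  ###.#|#  b29=1 t=3,i=1
  ###..|.  b28=0 t=2,i=2
  ##.##|#  b27=1 t=1,i=5
  ##.#.|.  b26=0 t=0,i=1
  ##..#|#  b25=1 t=2,i=3
  ##...|.  b24=0 t=0,i=9
  #.###|#  b23=1 t=2,i=0
  #.##.|#  b22=1 t=0,i=7
  #.#.#|#  b21=1 t=5,i=6
  #.#..|.  b20=0 t=0,i=2
  #..##|.  b19=0 t=2,i=4
  #..#.|#  b18=1 t=0,i=4
  #...#|.  b17=0 t=0,i=10
  #....|#  b16=1 t=1,i=0
  .####|#  b15=1 t=5,i=9
  .###.|#  b14=1 t=2,i=1
  .##.#|.  b13=0 t=0,i=0
  .##..|.  b12=0 t=0,i=8
  .#.##|#  b11=1 t=0,i=6
  .#.#.|#  b10=1 t=5,i=5
  .#..#|#  b9=1 t=0,i=3
  .#...|.  b8=0 t=1,i=12
  ..###|.  b7=0 t=3,i=12
  ..##.|.  b6=0 t=0,i=12
  ..#.#|.  b5=0 t=0,i=5
  ..#..|#  b4=1 t=1,i=11
  ...##|#  b3=1 t=0,i=11
  ...#.|.  b2=0 t=1,i=10
  ....#|#  b1=1 t=1,i=1
  .....|#  b0=1 t=5,i=1
  bits 11101010111001011100111000011011 = 3940929051

3940929051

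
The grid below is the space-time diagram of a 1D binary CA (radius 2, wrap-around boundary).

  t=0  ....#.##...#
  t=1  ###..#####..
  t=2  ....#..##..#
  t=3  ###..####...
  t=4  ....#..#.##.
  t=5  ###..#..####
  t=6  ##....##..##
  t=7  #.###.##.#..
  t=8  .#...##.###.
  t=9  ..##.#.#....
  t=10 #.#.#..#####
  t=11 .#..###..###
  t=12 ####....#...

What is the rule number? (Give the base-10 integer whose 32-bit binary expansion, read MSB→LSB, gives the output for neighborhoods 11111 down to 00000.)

  ##### -> #   bit 31 = 1  t=1,i=7
  ####. -> #   bit 30 = 1  t=1,i=8
  ###.# -> .   bit 29 = 0  t=7,i=4
  ###.. -> .   bit 28 = 0  t=1,i=2
  ##.## -> #   bit 27 = 1  t=7,i=5
  ##.#. -> #   bit 26 = 1  t=7,i=8
  ##..# -> .   bit 25 = 0  t=1,i=3
  ##... -> #   bit 24 = 1  t=0,i=8
  #.### -> .   bit 23 = 0  t=7,i=2
  #.##. -> #   bit 22 = 1  t=0,i=6
  #.#.# -> .   bit 21 = 0  t=9,i=5
  #.#.. -> #   bit 20 = 1  t=7,i=9
  #..## -> #   bit 19 = 1  t=1,i=4
  #..#. -> .   bit 18 = 0  t=2,i=10
  #...# -> #   bit 17 = 1  t=0,i=9
  #.... -> #   bit 16 = 1  t=0,i=1
  .#### -> .   bit 15 = 0  t=1,i=6
  .###. -> .   bit 14 = 0  t=1,i=1
  .##.# -> .   bit 13 = 0  t=7,i=7
  .##.. -> #   bit 12 = 1  t=0,i=7
  .#.## -> #   bit 11 = 1  t=0,i=5
  .#.#. -> .   bit 10 = 0  t=9,i=6
  .#..# -> #   bit 9 = 1  t=2,i=5
  .#... -> #   bit 8 = 1  t=0,i=0
  ..### -> .   bit 7 = 0  t=1,i=0
  ..##. -> #   bit 6 = 1  t=2,i=7
  ..#.# -> .   bit 5 = 0  t=0,i=4
  ..#.. -> .   bit 4 = 0  t=0,i=11
  ...## -> .   bit 3 = 0  t=3,i=11
  ...#. -> .   bit 2 = 0  t=0,i=3
  ....# -> #   bit 1 = 1  t=0,i=2
  ..... -> #   bit 0 = 1  t=4,i=1
  bits 11001101010110110001101101000011 = 3445300035

3445300035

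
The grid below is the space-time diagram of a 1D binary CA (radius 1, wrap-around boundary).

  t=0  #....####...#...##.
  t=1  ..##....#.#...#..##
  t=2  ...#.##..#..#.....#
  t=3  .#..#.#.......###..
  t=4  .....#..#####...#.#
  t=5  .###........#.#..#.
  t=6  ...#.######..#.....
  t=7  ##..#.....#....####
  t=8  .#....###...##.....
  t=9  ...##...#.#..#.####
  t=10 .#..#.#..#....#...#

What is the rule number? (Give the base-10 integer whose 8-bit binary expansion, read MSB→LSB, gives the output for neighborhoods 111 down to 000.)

  nb ###: next=.  (t=0,i=6, bit7=0)
  nb ##.: next=#  (t=0,i=8, bit6=1)
  nb #.#: next=#  (t=0,i=18, bit5=1)
  nb #..: next=.  (t=0,i=1, bit4=0)
  nb .##: next=.  (t=0,i=5, bit3=0)
  nb .#.: next=.  (t=0,i=0, bit2=0)
  nb ..#: next=.  (t=0,i=4, bit1=0)
  nb ...: next=#  (t=0,i=2, bit0=1)
  bits 01100001 = 97

97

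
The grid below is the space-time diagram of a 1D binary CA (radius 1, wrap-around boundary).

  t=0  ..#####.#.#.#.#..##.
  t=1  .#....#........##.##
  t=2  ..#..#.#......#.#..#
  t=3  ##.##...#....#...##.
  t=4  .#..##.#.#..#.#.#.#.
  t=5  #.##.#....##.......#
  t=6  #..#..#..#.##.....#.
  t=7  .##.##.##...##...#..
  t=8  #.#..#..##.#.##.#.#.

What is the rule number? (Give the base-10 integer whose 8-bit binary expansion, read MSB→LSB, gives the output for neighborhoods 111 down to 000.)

  [7] ### => .  t=0,i=3
  [6] ##. => #  t=0,i=6
  [5] #.# => .  t=0,i=7
  [4] #.. => #  t=0,i=15
  [3] .## => .  t=0,i=2
  [2] .#. => .  t=0,i=8
  [1] ..# => #  t=0,i=1
  [0] ... => .  t=0,i=0
  bits 01010010 = 82

82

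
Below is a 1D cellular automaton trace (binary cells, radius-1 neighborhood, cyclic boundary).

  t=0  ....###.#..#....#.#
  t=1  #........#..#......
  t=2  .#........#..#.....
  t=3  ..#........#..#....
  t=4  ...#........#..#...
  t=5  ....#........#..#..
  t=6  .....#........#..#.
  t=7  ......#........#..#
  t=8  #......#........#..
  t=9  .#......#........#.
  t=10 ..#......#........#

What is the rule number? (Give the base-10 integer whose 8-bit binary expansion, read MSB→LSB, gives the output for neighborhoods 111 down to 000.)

16

  ### -> .   bit 7 = 0  t=0,i=5
  ##. -> .   bit 6 = 0  t=0,i=6
  #.# -> .   bit 5 = 0  t=0,i=7
  #.. -> #   bit 4 = 1  t=0,i=0
  .## -> .   bit 3 = 0  t=0,i=4
  .#. -> .   bit 2 = 0  t=0,i=8
  ..# -> .   bit 1 = 0  t=0,i=3
  ... -> .   bit 0 = 0  t=0,i=1
  bits 00010000 = 16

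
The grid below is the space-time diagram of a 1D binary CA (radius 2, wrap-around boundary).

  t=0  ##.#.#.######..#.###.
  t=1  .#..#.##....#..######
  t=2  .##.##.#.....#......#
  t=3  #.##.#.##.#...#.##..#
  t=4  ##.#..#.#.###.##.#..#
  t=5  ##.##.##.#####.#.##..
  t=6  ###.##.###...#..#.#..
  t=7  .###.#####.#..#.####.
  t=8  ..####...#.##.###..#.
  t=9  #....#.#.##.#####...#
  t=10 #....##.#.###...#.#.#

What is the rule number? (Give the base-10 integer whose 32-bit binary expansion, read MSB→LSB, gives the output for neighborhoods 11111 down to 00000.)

  nb #####: next=.  (t=0,i=9, bit31=0)
  nb ####.: next=.  (t=0,i=11, bit30=0)
  nb ###.#: next=#  (t=0,i=19, bit29=1)
  nb ###..: next=#  (t=0,i=12, bit28=1)
  nb ##.##: next=#  (t=0,i=20, bit27=1)
  nb ##.#.: next=.  (t=0,i=2, bit26=0)
  nb ##..#: next=.  (t=0,i=13, bit25=0)
  nb ##...: next=.  (t=1,i=8, bit24=0)
  nb #.###: next=#  (t=0,i=7, bit23=1)
  nb #.##.: next=.  (t=0,i=0, bit22=0)
  nb #.#.#: next=.  (t=0,i=3, bit21=0)
  nb #.#..: next=#  (t=1,i=1, bit20=1)
  nb #..##: next=.  (t=1,i=14, bit19=0)
  nb #..#.: next=.  (t=0,i=14, bit18=0)
  nb #...#: next=#  (t=3,i=12, bit17=1)
  nb #....: next=.  (t=1,i=9, bit16=0)
  nb .####: next=.  (t=0,i=8, bit15=0)
  nb .###.: next=#  (t=0,i=18, bit14=1)
  nb .##.#: next=#  (t=0,i=1, bit13=1)
  nb .##..: next=#  (t=1,i=7, bit12=1)
  nb .#.##: next=#  (t=0,i=6, bit11=1)
  nb .#.#.: next=#  (t=0,i=4, bit10=1)
  nb .#..#: next=#  (t=1,i=2, bit9=1)
  nb .#...: next=#  (t=2,i=8, bit8=1)
  nb ..###: next=.  (t=1,i=15, bit7=0)
  nb ..##.: next=#  (t=3,i=20, bit6=1)
  nb ..#.#: next=#  (t=0,i=15, bit5=1)
  nb ..#..: next=.  (t=1,i=12, bit4=0)
  nb ...##: next=.  (t=8,i=1, bit3=0)
  nb ...#.: next=.  (t=1,i=11, bit2=0)
  nb ....#: next=.  (t=1,i=10, bit1=0)
  nb .....: next=#  (t=2,i=10, bit0=1)
  bits 00111000100100100111111101100001 = 949124961

949124961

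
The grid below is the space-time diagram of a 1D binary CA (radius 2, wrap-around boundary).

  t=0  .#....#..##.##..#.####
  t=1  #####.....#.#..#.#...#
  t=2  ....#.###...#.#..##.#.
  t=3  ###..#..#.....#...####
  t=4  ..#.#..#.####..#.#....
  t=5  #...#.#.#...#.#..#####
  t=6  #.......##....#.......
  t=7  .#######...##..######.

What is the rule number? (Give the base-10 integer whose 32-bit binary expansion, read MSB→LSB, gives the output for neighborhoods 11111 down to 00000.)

  #####|.  b31=0 t=1,i=1
  ####.|.  b30=0 t=0,i=20
  ###.#|#  b29=1 t=0,i=21
  ###..|#  b28=1 t=1,i=4
  ##.##|.  b27=0 t=0,i=11
  ##.#.|#  b26=1 t=0,i=0
  ##..#|.  b25=0 t=0,i=14
  ##...|.  b24=0 t=1,i=5
  #.###|.  b23=0 t=0,i=18
  #.##.|#  b22=1 t=0,i=12
  #.#.#|.  b21=0 t=5,i=6
  #.#..|#  b20=1 t=0,i=1
  #..##|.  b19=0 t=0,i=8
  #..#.|#  b18=1 t=0,i=15
  #...#|.  b17=0 t=1,i=19
  #....|#  b16=1 t=0,i=3
  .####|.  b15=0 t=0,i=19
  .###.|.  b14=0 t=2,i=7
  .##.#|#  b13=1 t=0,i=10
  .##..|.  b12=0 t=0,i=13
  .#.##|#  b11=1 t=0,i=17
  .#.#.|.  b10=0 t=1,i=11
  .#..#|.  b9=0 t=0,i=7
  .#...|#  b8=1 t=0,i=2
  ..###|.  b7=0 t=1,i=21
  ..##.|.  b6=0 t=0,i=9
  ..#.#|.  b5=0 t=0,i=16
  ..#..|.  b4=0 t=0,i=6
  ...##|#  b3=1 t=1,i=20
  ...#.|.  b2=0 t=0,i=5
  ....#|#  b1=1 t=0,i=4
  .....|#  b0=1 t=1,i=7
  bits 00110100010101010010100100001011 = 877996299

877996299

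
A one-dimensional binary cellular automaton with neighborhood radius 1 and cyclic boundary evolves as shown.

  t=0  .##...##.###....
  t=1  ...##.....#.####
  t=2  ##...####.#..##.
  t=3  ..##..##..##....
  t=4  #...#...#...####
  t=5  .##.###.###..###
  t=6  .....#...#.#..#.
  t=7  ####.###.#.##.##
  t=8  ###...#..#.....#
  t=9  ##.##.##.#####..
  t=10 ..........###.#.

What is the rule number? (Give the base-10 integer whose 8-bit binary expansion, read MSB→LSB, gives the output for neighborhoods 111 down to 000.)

  ### -> #   bit 7 = 1  t=0,i=10
  ##. -> .   bit 6 = 0  t=0,i=2
  #.# -> .   bit 5 = 0  t=0,i=8
  #.. -> #   bit 4 = 1  t=0,i=3
  .## -> .   bit 3 = 0  t=0,i=1
  .#. -> #   bit 2 = 1  t=1,i=10
  ..# -> .   bit 1 = 0  t=0,i=0
  ... -> #   bit 0 = 1  t=0,i=4
  bits 10010101 = 149

149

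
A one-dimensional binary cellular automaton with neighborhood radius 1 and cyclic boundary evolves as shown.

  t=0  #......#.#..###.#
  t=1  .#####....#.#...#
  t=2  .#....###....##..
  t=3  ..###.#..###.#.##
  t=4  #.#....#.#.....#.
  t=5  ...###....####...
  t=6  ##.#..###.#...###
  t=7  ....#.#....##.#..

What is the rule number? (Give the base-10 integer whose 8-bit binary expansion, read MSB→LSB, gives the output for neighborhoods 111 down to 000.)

  ###|.  b7=0 t=0,i=13
  ##.|.  b6=0 t=0,i=0
  #.#|.  b5=0 t=0,i=8
  #..|#  b4=1 t=0,i=1
  .##|#  b3=1 t=0,i=12
  .#.|.  b2=0 t=0,i=7
  ..#|.  b1=0 t=0,i=6
  ...|#  b0=1 t=0,i=2
  bits 00011001 = 25

25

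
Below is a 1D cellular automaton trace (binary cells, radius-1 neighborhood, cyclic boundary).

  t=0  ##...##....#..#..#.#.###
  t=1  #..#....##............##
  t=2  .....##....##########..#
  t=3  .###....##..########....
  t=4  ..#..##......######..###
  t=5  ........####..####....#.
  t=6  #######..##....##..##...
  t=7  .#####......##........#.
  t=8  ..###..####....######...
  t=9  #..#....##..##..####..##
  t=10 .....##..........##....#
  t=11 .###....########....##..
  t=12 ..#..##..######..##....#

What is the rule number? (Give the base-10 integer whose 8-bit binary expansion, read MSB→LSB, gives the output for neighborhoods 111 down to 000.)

  ###|#  b7=1 t=0,i=0
  ##.|.  b6=0 t=0,i=1
  #.#|.  b5=0 t=0,i=18
  #..|.  b4=0 t=0,i=2
  .##|.  b3=0 t=0,i=5
  .#.|.  b2=0 t=0,i=11
  ..#|.  b1=0 t=0,i=4
  ...|#  b0=1 t=0,i=3
  bits 10000001 = 129

129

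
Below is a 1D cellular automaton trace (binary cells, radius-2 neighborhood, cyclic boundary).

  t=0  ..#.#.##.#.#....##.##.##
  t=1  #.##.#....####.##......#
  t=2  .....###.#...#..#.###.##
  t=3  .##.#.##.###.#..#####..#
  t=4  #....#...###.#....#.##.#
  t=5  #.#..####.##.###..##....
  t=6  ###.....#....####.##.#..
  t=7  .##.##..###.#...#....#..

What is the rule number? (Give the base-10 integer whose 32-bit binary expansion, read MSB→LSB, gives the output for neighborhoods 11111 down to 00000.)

  nb #####: next=#  (t=3,i=18, bit31=1)
  nb ####.: next=.  (t=1,i=12, bit30=0)
  nb ###.#: next=#  (t=1,i=13, bit29=1)
  nb ###..: next=#  (t=3,i=20, bit28=1)
  nb ##.##: next=.  (t=0,i=18, bit27=0)
  nb ##.#.: next=.  (t=0,i=8, bit26=0)
  nb ##..#: next=#  (t=0,i=0, bit25=1)
  nb ##...: next=.  (t=1,i=17, bit24=0)
  nb #.###: next=#  (t=2,i=18, bit23=1)
  nb #.##.: next=.  (t=0,i=6, bit22=0)
  nb #.#.#: next=.  (t=0,i=4, bit21=0)
  nb #.#..: next=#  (t=0,i=11, bit20=1)
  nb #..##: next=.  (t=3,i=15, bit19=0)
  nb #..#.: next=.  (t=0,i=1, bit18=0)
  nb #...#: next=#  (t=2,i=11, bit17=1)
  nb #....: next=#  (t=0,i=13, bit16=1)
  nb .####: next=.  (t=1,i=11, bit15=0)
  nb .###.: next=#  (t=2,i=6, bit14=1)
  nb .##.#: next=.  (t=0,i=7, bit13=0)
  nb .##..: next=#  (t=0,i=23, bit12=1)
  nb .#.##: next=#  (t=0,i=5, bit11=1)
  nb .#.#.: next=#  (t=0,i=3, bit10=1)
  nb .#..#: next=.  (t=2,i=14, bit9=0)
  nb .#...: next=#  (t=0,i=12, bit8=1)
  nb ..###: next=.  (t=1,i=10, bit7=0)
  nb ..##.: next=#  (t=0,i=16, bit6=1)
  nb ..#.#: next=#  (t=0,i=2, bit5=1)
  nb ..#..: next=#  (t=2,i=13, bit4=1)
  nb ...##: next=#  (t=0,i=15, bit3=1)
  nb ...#.: next=.  (t=2,i=12, bit2=0)
  nb ....#: next=.  (t=0,i=14, bit1=0)
  nb .....: next=#  (t=1,i=19, bit0=1)
  bits 10110010100100110101110101111001 = 2996002169

2996002169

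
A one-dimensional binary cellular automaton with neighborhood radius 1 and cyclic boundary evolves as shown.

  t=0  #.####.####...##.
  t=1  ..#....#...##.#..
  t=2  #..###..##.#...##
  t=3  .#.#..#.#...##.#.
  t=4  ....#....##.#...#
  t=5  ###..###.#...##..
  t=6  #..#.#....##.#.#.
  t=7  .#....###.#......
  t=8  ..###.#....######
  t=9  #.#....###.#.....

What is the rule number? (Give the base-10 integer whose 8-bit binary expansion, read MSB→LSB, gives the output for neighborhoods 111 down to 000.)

  [7] ### => .  t=0,i=3
  [6] ##. => .  t=0,i=5
  [5] #.# => .  t=0,i=1
  [4] #.. => #  t=0,i=11
  [3] .## => #  t=0,i=2
  [2] .#. => .  t=0,i=0
  [1] ..# => .  t=0,i=13
  [0] ... => #  t=0,i=12
  bits 00011001 = 25

25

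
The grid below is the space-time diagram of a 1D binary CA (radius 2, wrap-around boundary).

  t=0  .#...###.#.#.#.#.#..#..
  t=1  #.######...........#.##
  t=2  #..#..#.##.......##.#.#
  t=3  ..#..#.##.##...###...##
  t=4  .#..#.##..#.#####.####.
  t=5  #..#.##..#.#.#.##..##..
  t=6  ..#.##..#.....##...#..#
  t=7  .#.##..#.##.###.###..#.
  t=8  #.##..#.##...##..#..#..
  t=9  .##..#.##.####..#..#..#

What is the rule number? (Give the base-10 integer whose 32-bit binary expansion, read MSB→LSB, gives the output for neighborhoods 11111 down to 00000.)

  ##### -> .   bit 31 = 0  t=1,i=4
  ####. -> #   bit 30 = 1  t=1,i=6
  ###.# -> #   bit 29 = 1  t=0,i=7
  ###.. -> .   bit 28 = 0  t=1,i=7
  ##.## -> .   bit 27 = 0  t=1,i=1
  ##.#. -> .   bit 26 = 0  t=0,i=8
  ##..# -> .   bit 25 = 0  t=2,i=1
  ##... -> #   bit 24 = 1  t=1,i=8
  #.### -> .   bit 23 = 0  t=1,i=2
  #.##. -> #   bit 22 = 1  t=2,i=8
  #.#.# -> .   bit 21 = 0  t=0,i=9
  #.#.. -> .   bit 20 = 0  t=0,i=17
  #..## -> .   bit 19 = 0  t=5,i=18
  #..#. -> #   bit 18 = 1  t=0,i=19
  #...# -> #   bit 17 = 1  t=0,i=3
  #.... -> #   bit 16 = 1  t=1,i=9
  .#### -> #   bit 15 = 1  t=1,i=3
  .###. -> #   bit 14 = 1  t=0,i=6
  .##.# -> .   bit 13 = 0  t=2,i=18
  .##.. -> .   bit 12 = 0  t=2,i=0
  .#.## -> #   bit 11 = 1  t=1,i=20
  .#.#. -> .   bit 10 = 0  t=0,i=10
  .#..# -> .   bit 9 = 0  t=0,i=18
  .#... -> #   bit 8 = 1  t=0,i=2
  ..### -> #   bit 7 = 1  t=0,i=5
  ..##. -> #   bit 6 = 1  t=2,i=17
  ..#.# -> .   bit 5 = 0  t=1,i=19
  ..#.. -> .   bit 4 = 0  t=0,i=1
  ...## -> #   bit 3 = 1  t=0,i=4
  ...#. -> #   bit 2 = 1  t=0,i=0
  ....# -> #   bit 1 = 1  t=1,i=17
  ..... -> .   bit 0 = 0  t=1,i=10
  bits 01100001010001111100100111001110 = 1632094670

1632094670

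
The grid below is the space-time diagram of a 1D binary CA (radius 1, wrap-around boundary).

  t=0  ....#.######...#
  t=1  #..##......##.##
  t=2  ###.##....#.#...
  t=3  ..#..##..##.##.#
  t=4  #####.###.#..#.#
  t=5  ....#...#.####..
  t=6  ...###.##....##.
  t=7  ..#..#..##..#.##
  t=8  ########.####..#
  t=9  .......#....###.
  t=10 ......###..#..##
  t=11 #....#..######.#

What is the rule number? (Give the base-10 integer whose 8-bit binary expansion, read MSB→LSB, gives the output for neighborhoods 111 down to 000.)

86

  ### -> .   bit 7 = 0  t=0,i=7
  ##. -> #   bit 6 = 1  t=0,i=11
  #.# -> .   bit 5 = 0  t=0,i=5
  #.. -> #   bit 4 = 1  t=0,i=0
  .## -> .   bit 3 = 0  t=0,i=6
  .#. -> #   bit 2 = 1  t=0,i=4
  ..# -> #   bit 1 = 1  t=0,i=3
  ... -> .   bit 0 = 0  t=0,i=1
  bits 01010110 = 86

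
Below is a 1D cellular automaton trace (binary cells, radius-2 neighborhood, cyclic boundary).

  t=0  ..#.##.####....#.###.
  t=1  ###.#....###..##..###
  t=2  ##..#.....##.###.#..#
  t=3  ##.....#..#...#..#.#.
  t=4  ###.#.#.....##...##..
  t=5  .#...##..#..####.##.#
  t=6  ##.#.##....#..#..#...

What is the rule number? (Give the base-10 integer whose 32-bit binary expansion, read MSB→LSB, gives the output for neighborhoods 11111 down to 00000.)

3512357989

  #####|#  b31=1 t=1,i=0
  ####.|#  b30=1 t=0,i=9
  ###.#|.  b29=0 t=1,i=2
  ###..|#  b28=1 t=0,i=10
  ##.##|.  b27=0 t=0,i=6
  ##.#.|.  b26=0 t=1,i=3
  ##..#|.  b25=0 t=1,i=12
  ##...|#  b24=1 t=0,i=11
  #.###|.  b23=0 t=0,i=7
  #.##.|#  b22=1 t=0,i=4
  #.#.#|.  b21=0 t=3,i=19
  #.#..|#  b20=1 t=1,i=4
  #..##|#  b19=1 t=1,i=13
  #..#.|.  b18=0 t=2,i=3
  #...#|#  b17=1 t=0,i=0
  #....|.  b16=0 t=0,i=12
  .####|.  b15=0 t=0,i=8
  .###.|#  b14=1 t=0,i=18
  .##.#|.  b13=0 t=0,i=5
  .##..|#  b12=1 t=1,i=15
  .#.##|.  b11=0 t=0,i=3
  .#.#.|#  b10=1 t=3,i=18
  .#..#|.  b9=0 t=2,i=18
  .#...|.  b8=0 t=1,i=5
  ..###|.  b7=0 t=1,i=9
  ..##.|#  b6=1 t=1,i=14
  ..#.#|#  b5=1 t=0,i=2
  ..#..|.  b4=0 t=2,i=4
  ...##|.  b3=0 t=1,i=8
  ...#.|#  b2=1 t=0,i=1
  ....#|.  b1=0 t=0,i=13
  .....|#  b0=1 t=2,i=7
  bits 11010001010110100101010001100101 = 3512357989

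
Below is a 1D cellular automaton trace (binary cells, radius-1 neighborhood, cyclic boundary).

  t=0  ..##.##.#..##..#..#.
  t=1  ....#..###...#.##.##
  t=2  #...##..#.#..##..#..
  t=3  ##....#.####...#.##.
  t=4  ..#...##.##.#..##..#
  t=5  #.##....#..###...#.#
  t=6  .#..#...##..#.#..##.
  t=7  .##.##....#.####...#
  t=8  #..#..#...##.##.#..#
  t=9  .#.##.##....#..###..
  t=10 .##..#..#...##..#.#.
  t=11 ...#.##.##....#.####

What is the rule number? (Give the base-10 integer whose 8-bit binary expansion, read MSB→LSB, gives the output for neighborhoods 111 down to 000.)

  nb ###: next=#  (t=1,i=8, bit7=1)
  nb ##.: next=.  (t=0,i=3, bit6=0)
  nb #.#: next=#  (t=0,i=4, bit5=1)
  nb #..: next=#  (t=0,i=9, bit4=1)
  nb .##: next=.  (t=0,i=2, bit3=0)
  nb .#.: next=#  (t=0,i=8, bit2=1)
  nb ..#: next=.  (t=0,i=1, bit1=0)
  nb ...: next=.  (t=0,i=0, bit0=0)
  bits 10110100 = 180

180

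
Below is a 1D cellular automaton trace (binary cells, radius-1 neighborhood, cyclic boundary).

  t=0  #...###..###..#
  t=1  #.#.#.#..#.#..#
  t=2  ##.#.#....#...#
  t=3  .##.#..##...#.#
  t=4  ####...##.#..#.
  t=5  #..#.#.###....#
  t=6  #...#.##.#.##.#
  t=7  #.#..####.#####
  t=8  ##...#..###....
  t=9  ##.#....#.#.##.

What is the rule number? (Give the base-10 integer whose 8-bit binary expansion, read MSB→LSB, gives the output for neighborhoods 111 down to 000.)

  ###|.  b7=0 t=0,i=5
  ##.|#  b6=1 t=0,i=0
  #.#|#  b5=1 t=1,i=1
  #..|.  b4=0 t=0,i=1
  .##|#  b3=1 t=0,i=4
  .#.|.  b2=0 t=1,i=2
  ..#|.  b1=0 t=0,i=3
  ...|#  b0=1 t=0,i=2
  bits 01101001 = 105

105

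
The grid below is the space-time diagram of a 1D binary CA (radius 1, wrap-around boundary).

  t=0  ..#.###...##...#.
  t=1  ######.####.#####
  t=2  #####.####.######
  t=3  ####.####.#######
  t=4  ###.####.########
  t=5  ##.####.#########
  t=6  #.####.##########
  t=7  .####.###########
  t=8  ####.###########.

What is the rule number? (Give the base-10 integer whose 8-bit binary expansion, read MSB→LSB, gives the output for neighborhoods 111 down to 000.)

  ###|#  b7=1 t=0,i=5
  ##.|.  b6=0 t=0,i=6
  #.#|#  b5=1 t=0,i=3
  #..|#  b4=1 t=0,i=7
  .##|#  b3=1 t=0,i=4
  .#.|#  b2=1 t=0,i=2
  ..#|#  b1=1 t=0,i=1
  ...|#  b0=1 t=0,i=0
  bits 10111111 = 191

191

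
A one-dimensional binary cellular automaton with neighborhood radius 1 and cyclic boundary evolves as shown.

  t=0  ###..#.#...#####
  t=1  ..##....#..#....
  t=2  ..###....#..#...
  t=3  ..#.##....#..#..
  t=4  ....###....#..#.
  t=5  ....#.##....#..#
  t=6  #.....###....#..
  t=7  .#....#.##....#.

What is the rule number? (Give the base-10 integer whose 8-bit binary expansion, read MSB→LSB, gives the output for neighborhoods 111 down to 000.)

88

  [7] ### => .  t=0,i=0
  [6] ##. => #  t=0,i=2
  [5] #.# => .  t=0,i=6
  [4] #.. => #  t=0,i=3
  [3] .## => #  t=0,i=11
  [2] .#. => .  t=0,i=5
  [1] ..# => .  t=0,i=4
  [0] ... => .  t=0,i=9
  bits 01011000 = 88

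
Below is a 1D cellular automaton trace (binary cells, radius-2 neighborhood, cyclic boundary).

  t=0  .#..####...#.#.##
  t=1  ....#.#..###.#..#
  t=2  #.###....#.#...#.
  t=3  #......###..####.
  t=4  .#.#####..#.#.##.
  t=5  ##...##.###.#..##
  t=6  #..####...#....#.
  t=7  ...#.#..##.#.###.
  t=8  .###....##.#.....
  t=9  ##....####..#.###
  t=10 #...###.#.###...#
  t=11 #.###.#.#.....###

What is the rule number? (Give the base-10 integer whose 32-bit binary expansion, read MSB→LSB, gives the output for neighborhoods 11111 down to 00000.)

  [31] ##### => #  t=4,i=5
  [30] ####. => #  t=0,i=6
  [29] ###.# => #  t=1,i=11
  [28] ###.. => .  t=0,i=7
  [27] ##.## => .  t=5,i=7
  [26] ##.#. => .  t=0,i=0
  [25] ##..# => #  t=3,i=10
  [24] ##... => .  t=0,i=8
  [23] #.### => .  t=2,i=2
  [22] #.##. => .  t=0,i=15
  [21] #.#.# => #  t=0,i=13
  [20] #.#.. => .  t=0,i=1
  [19] #..## => .  t=0,i=3
  [18] #..#. => #  t=1,i=15
  [17] #...# => #  t=0,i=9
  [16] #.... => .  t=1,i=1
  [15] .#### => .  t=0,i=5
  [14] .###. => .  t=1,i=10
  [13] .##.# => #  t=0,i=16
  [12] .##.. => #  t=4,i=15
  [11] .#.## => .  t=0,i=14
  [10] .#.#. => .  t=0,i=12
  [9] .#..# => .  t=0,i=2
  [8] .#... => #  t=1,i=0
  [7] ..### => #  t=0,i=4
  [6] ..##. => #  t=5,i=5
  [5] ..#.# => #  t=0,i=11
  [4] ..#.. => .  t=1,i=16
  [3] ...## => #  t=3,i=6
  [2] ...#. => #  t=0,i=10
  [1] ....# => #  t=1,i=2
  [0] ..... => #  t=3,i=3
  bits 11100010001001100011000111101111 = 3794153967

3794153967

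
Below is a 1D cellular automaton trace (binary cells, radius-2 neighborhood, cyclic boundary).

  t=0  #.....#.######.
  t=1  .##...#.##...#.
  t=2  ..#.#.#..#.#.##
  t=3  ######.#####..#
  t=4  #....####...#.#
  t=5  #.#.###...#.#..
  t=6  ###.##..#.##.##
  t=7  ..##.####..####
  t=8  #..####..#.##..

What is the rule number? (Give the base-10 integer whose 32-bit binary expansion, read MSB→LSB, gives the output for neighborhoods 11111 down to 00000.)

  #####|.  b31=0 t=0,i=10
  ####.|.  b30=0 t=0,i=12
  ###.#|#  b29=1 t=0,i=13
  ###..|.  b28=0 t=3,i=11
  ##.##|#  b27=1 t=3,i=6
  ##.#.|.  b26=0 t=0,i=14
  ##..#|#  b25=1 t=2,i=0
  ##...|.  b24=0 t=1,i=3
  #.###|#  b23=1 t=0,i=8
  #.##.|.  b22=0 t=1,i=8
  #.#.#|#  b21=1 t=2,i=4
  #.#..|.  b20=0 t=0,i=0
  #..##|.  b19=0 t=1,i=0
  #..#.|#  b18=1 t=2,i=1
  #...#|#  b17=1 t=1,i=4
  #....|#  b16=1 t=0,i=2
  .####|#  b15=1 t=0,i=9
  .###.|#  b14=1 t=5,i=5
  .##.#|#  b13=1 t=6,i=11
  .##..|#  b12=1 t=1,i=2
  .#.##|.  b11=0 t=0,i=7
  .#.#.|#  b10=1 t=2,i=3
  .#..#|#  b9=1 t=1,i=14
  .#...|#  b8=1 t=0,i=1
  ..###|#  b7=1 t=3,i=14
  ..##.|.  b6=0 t=1,i=1
  ..#.#|#  b5=1 t=0,i=6
  ..#..|#  b4=1 t=1,i=13
  ...##|#  b3=1 t=4,i=4
  ...#.|.  b2=0 t=0,i=5
  ....#|.  b1=0 t=0,i=4
  .....|.  b0=0 t=0,i=3
  bits 00101010101001111111011110111000 = 715651000

715651000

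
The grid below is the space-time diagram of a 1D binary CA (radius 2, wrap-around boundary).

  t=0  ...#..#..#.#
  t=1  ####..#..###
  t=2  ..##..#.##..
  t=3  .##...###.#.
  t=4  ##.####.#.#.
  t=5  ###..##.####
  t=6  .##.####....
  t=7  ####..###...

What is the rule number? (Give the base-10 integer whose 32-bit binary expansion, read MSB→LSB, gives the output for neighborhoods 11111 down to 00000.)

2038050300

  nb #####: next=.  (t=1,i=0, bit31=0)
  nb ####.: next=#  (t=1,i=2, bit30=1)
  nb ###.#: next=#  (t=3,i=8, bit29=1)
  nb ###..: next=#  (t=1,i=3, bit28=1)
  nb ##.##: next=#  (t=4,i=2, bit27=1)
  nb ##.#.: next=.  (t=3,i=9, bit26=0)
  nb ##..#: next=.  (t=1,i=4, bit25=0)
  nb ##...: next=#  (t=2,i=10, bit24=1)
  nb #.###: next=.  (t=4,i=3, bit23=0)
  nb #.##.: next=#  (t=2,i=8, bit22=1)
  nb #.#.#: next=#  (t=4,i=8, bit21=1)
  nb #.#..: next=#  (t=0,i=11, bit20=1)
  nb #..##: next=#  (t=1,i=8, bit19=1)
  nb #..#.: next=.  (t=0,i=5, bit18=0)
  nb #...#: next=#  (t=0,i=1, bit17=1)
  nb #....: next=.  (t=2,i=11, bit16=0)
  nb .####: next=.  (t=1,i=10, bit15=0)
  nb .###.: next=.  (t=3,i=7, bit14=0)
  nb .##.#: next=#  (t=4,i=1, bit13=1)
  nb .##..: next=.  (t=2,i=3, bit12=0)
  nb .#.##: next=#  (t=2,i=7, bit11=1)
  nb .#.#.: next=#  (t=0,i=10, bit10=1)
  nb .#..#: next=.  (t=0,i=4, bit9=0)
  nb .#...: next=#  (t=0,i=0, bit8=1)
  nb ..###: next=#  (t=1,i=9, bit7=1)
  nb ..##.: next=#  (t=2,i=2, bit6=1)
  nb ..#.#: next=#  (t=0,i=9, bit5=1)
  nb ..#..: next=#  (t=0,i=3, bit4=1)
  nb ...##: next=#  (t=2,i=1, bit3=1)
  nb ...#.: next=#  (t=0,i=2, bit2=1)
  nb ....#: next=.  (t=2,i=0, bit1=0)
  nb .....: next=.  (t=6,i=10, bit0=0)
  bits 01111001011110100010110111111100 = 2038050300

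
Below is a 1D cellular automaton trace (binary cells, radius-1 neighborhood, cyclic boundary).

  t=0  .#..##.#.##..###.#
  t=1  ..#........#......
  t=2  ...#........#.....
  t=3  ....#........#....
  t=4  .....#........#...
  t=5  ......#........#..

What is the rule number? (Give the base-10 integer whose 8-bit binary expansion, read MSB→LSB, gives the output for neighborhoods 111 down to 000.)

16

  ###|.  b7=0 t=0,i=14
  ##.|.  b6=0 t=0,i=5
  #.#|.  b5=0 t=0,i=0
  #..|#  b4=1 t=0,i=2
  .##|.  b3=0 t=0,i=4
  .#.|.  b2=0 t=0,i=1
  ..#|.  b1=0 t=0,i=3
  ...|.  b0=0 t=1,i=0
  bits 00010000 = 16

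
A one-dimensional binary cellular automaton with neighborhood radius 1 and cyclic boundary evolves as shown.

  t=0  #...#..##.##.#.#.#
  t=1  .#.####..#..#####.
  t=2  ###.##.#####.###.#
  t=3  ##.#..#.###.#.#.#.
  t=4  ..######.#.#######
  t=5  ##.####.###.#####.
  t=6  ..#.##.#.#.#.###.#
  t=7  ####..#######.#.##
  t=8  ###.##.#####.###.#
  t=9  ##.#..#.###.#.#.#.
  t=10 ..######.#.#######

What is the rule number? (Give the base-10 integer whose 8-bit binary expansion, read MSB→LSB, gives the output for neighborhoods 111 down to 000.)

182

  nb ###: next=#  (t=1,i=4, bit7=1)
  nb ##.: next=.  (t=0,i=0, bit6=0)
  nb #.#: next=#  (t=0,i=9, bit5=1)
  nb #..: next=#  (t=0,i=1, bit4=1)
  nb .##: next=.  (t=0,i=7, bit3=0)
  nb .#.: next=#  (t=0,i=4, bit2=1)
  nb ..#: next=#  (t=0,i=3, bit1=1)
  nb ...: next=.  (t=0,i=2, bit0=0)
  bits 10110110 = 182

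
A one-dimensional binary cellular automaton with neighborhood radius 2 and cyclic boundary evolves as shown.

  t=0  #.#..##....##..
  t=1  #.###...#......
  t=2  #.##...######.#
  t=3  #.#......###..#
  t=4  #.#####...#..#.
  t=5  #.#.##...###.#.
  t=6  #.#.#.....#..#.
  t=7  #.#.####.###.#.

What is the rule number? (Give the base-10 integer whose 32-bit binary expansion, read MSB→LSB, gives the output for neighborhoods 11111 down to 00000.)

3237569333

  #####|#  b31=1 t=2,i=9
  ####.|#  b30=1 t=2,i=11
  ###.#|.  b29=0 t=2,i=12
  ###..|.  b28=0 t=1,i=4
  ##.##|.  b27=0 t=2,i=1
  ##.#.|.  b26=0 t=3,i=1
  ##..#|.  b25=0 t=0,i=13
  ##...|.  b24=0 t=0,i=7
  #.###|#  b23=1 t=1,i=2
  #.##.|#  b22=1 t=2,i=2
  #.#.#|#  b21=1 t=4,i=0
  #.#..|#  b20=1 t=0,i=2
  #..##|#  b19=1 t=0,i=4
  #..#.|.  b18=0 t=0,i=14
  #...#|.  b17=0 t=1,i=6
  #....|#  b16=1 t=0,i=8
  .####|.  b15=0 t=2,i=8
  .###.|#  b14=1 t=1,i=3
  .##.#|#  b13=1 t=2,i=0
  .##..|.  b12=0 t=0,i=6
  .#.##|.  b11=0 t=1,i=1
  .#.#.|.  b10=0 t=0,i=1
  .#..#|#  b9=1 t=0,i=3
  .#...|#  b8=1 t=1,i=9
  ..###|.  b7=0 t=2,i=7
  ..##.|.  b6=0 t=0,i=5
  ..#.#|#  b5=1 t=0,i=0
  ..#..|#  b4=1 t=1,i=8
  ...##|.  b3=0 t=0,i=10
  ...#.|#  b2=1 t=1,i=7
  ....#|.  b1=0 t=0,i=9
  .....|#  b0=1 t=1,i=11
  bits 11000000111110010110001100110101 = 3237569333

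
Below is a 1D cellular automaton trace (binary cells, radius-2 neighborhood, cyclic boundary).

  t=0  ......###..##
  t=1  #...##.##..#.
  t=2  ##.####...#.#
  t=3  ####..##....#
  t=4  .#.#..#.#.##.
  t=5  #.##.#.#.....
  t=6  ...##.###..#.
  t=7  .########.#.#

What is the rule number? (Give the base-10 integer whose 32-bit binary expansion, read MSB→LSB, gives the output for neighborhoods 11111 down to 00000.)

  #####|#  b31=1 t=3,i=1
  ####.|.  b30=0 t=2,i=5
  ###.#|#  b29=1 t=2,i=1
  ###..|#  b28=1 t=0,i=8
  ##.##|#  b27=1 t=1,i=6
  ##.#.|#  b26=1 t=5,i=4
  ##..#|.  b25=0 t=0,i=9
  ##...|#  b24=1 t=0,i=0
  #.###|#  b23=1 t=2,i=3
  #.##.|.  b22=0 t=1,i=7
  #.#.#|.  b21=0 t=4,i=8
  #.#..|#  b20=1 t=1,i=0
  #..##|.  b19=0 t=0,i=10
  #..#.|#  b18=1 t=1,i=10
  #...#|.  b17=0 t=1,i=2
  #....|.  b16=0 t=0,i=1
  .####|.  b15=0 t=2,i=4
  .###.|#  b14=1 t=0,i=7
  .##.#|#  b13=1 t=1,i=5
  .##..|.  b12=0 t=0,i=12
  .#.##|.  b11=0 t=2,i=11
  .#.#.|#  b10=1 t=1,i=12
  .#..#|.  b9=0 t=4,i=4
  .#...|#  b8=1 t=1,i=1
  ..###|.  b7=0 t=0,i=6
  ..##.|#  b6=1 t=0,i=11
  ..#.#|.  b5=0 t=1,i=11
  ..#..|.  b4=0 t=6,i=11
  ...##|#  b3=1 t=0,i=5
  ...#.|.  b2=0 t=2,i=9
  ....#|#  b1=1 t=0,i=4
  .....|.  b0=0 t=0,i=2
  bits 10111101100101000110010101001010 = 3180619082

3180619082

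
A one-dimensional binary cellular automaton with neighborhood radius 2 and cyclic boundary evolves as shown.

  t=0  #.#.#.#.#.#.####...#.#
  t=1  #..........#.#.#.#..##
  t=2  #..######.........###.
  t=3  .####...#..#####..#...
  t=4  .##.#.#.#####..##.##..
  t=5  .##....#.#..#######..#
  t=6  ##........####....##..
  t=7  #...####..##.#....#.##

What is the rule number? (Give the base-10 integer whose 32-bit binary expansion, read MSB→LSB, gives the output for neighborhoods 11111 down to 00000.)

441101265

  nb #####: next=.  (t=2,i=5, bit31=0)
  nb ####.: next=.  (t=0,i=14, bit30=0)
  nb ###.#: next=.  (t=2,i=20, bit29=0)
  nb ###..: next=#  (t=0,i=15, bit28=1)
  nb ##.##: next=#  (t=4,i=17, bit27=1)
  nb ##.#.: next=.  (t=0,i=1, bit26=0)
  nb ##..#: next=#  (t=3,i=16, bit25=1)
  nb ##...: next=.  (t=0,i=16, bit24=0)
  nb #.###: next=.  (t=0,i=12, bit23=0)
  nb #.##.: next=#  (t=0,i=21, bit22=1)
  nb #.#.#: next=.  (t=0,i=2, bit21=0)
  nb #.#..: next=.  (t=1,i=17, bit20=0)
  nb #..##: next=#  (t=1,i=19, bit19=1)
  nb #..#.: next=.  (t=3,i=17, bit18=0)
  nb #...#: next=#  (t=0,i=17, bit17=1)
  nb #....: next=.  (t=1,i=2, bit16=0)
  nb .####: next=#  (t=0,i=13, bit15=1)
  nb .###.: next=.  (t=1,i=21, bit14=0)
  nb .##.#: next=#  (t=0,i=0, bit13=1)
  nb .##..: next=.  (t=4,i=19, bit12=0)
  nb .#.##: next=#  (t=0,i=11, bit11=1)
  nb .#.#.: next=.  (t=0,i=3, bit10=0)
  nb .#..#: next=#  (t=1,i=18, bit9=1)
  nb .#...: next=#  (t=3,i=19, bit8=1)
  nb ..###: next=#  (t=1,i=20, bit7=1)
  nb ..##.: next=#  (t=4,i=1, bit6=1)
  nb ..#.#: next=.  (t=0,i=19, bit5=0)
  nb ..#..: next=#  (t=3,i=8, bit4=1)
  nb ...##: next=.  (t=2,i=17, bit3=0)
  nb ...#.: next=.  (t=0,i=18, bit2=0)
  nb ....#: next=.  (t=1,i=9, bit1=0)
  nb .....: next=#  (t=1,i=3, bit0=1)
  bits 00011010010010101010101111010001 = 441101265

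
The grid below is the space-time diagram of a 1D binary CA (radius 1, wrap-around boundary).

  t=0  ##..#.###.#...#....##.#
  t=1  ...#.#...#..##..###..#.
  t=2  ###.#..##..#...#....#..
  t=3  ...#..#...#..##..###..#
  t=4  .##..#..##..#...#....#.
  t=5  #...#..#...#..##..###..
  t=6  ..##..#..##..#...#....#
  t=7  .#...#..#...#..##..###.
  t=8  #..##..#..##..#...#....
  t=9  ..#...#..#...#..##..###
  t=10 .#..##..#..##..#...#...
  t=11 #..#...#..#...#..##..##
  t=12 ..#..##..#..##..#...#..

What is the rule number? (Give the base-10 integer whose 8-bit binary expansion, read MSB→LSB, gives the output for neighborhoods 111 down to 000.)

  [7] ### => .  t=0,i=0
  [6] ##. => .  t=0,i=1
  [5] #.# => #  t=0,i=5
  [4] #.. => .  t=0,i=2
  [3] .## => .  t=0,i=6
  [2] .#. => .  t=0,i=4
  [1] ..# => #  t=0,i=3
  [0] ... => #  t=0,i=12
  bits 00100011 = 35

35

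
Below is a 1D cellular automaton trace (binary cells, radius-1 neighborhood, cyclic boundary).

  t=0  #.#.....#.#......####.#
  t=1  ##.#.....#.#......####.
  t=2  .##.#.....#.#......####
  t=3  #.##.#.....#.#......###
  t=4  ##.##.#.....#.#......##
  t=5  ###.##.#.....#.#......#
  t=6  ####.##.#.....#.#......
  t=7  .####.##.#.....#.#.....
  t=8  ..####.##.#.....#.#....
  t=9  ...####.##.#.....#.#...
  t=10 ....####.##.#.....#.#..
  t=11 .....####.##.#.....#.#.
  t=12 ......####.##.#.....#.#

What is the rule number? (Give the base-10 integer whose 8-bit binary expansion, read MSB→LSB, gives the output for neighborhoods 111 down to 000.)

  nb ###: next=#  (t=0,i=18, bit7=1)
  nb ##.: next=#  (t=0,i=0, bit6=1)
  nb #.#: next=#  (t=0,i=1, bit5=1)
  nb #..: next=#  (t=0,i=3, bit4=1)
  nb .##: next=.  (t=0,i=17, bit3=0)
  nb .#.: next=.  (t=0,i=2, bit2=0)
  nb ..#: next=.  (t=0,i=7, bit1=0)
  nb ...: next=.  (t=0,i=4, bit0=0)
  bits 11110000 = 240

240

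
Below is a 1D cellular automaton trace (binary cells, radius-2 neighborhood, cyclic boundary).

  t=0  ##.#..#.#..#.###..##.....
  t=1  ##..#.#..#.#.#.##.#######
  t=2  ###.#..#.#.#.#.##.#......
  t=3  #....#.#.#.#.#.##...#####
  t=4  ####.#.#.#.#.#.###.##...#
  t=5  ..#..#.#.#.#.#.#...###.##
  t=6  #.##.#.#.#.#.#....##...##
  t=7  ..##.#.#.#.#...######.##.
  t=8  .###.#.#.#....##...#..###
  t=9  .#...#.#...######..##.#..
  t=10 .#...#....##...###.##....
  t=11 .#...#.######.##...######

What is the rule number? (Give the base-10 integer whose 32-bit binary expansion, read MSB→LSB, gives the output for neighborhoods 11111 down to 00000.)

  [31] ##### => .  t=1,i=20
  [30] ####. => #  t=1,i=0
  [29] ###.# => .  t=2,i=2
  [28] ###.. => #  t=0,i=15
  [27] ##.## => .  t=1,i=17
  [26] ##.#. => .  t=0,i=2
  [25] ##..# => #  t=0,i=16
  [24] ##... => #  t=0,i=20
  [23] #.### => #  t=0,i=13
  [22] #.##. => #  t=1,i=15
  [21] #.#.# => #  t=1,i=11
  [20] #.#.. => .  t=0,i=3
  [19] #..## => .  t=0,i=17
  [18] #..#. => .  t=0,i=5
  [17] #...# => .  t=3,i=18
  [16] #.... => #  t=0,i=21
  [15] .#### => .  t=1,i=19
  [14] .###. => .  t=0,i=14
  [13] .##.# => #  t=0,i=1
  [12] .##.. => #  t=0,i=19
  [11] .#.## => .  t=0,i=12
  [10] .#.#. => .  t=0,i=7
  [9] .#..# => #  t=0,i=4
  [8] .#... => .  t=2,i=19
  [7] ..### => #  t=2,i=0
  [6] ..##. => #  t=0,i=0
  [5] ..#.# => #  t=0,i=6
  [4] ..#.. => #  t=5,i=2
  [3] ...## => #  t=0,i=24
  [2] ...#. => .  t=3,i=4
  [1] ....# => #  t=0,i=23
  [0] ..... => #  t=0,i=22
  bits 01010011111000010011001011111011 = 1407267579

1407267579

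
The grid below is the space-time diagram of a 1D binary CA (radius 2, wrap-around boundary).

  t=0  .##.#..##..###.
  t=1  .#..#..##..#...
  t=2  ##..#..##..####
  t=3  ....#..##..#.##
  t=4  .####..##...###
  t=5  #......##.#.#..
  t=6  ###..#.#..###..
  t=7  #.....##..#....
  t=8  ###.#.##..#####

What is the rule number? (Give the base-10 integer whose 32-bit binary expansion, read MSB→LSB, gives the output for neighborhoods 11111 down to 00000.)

  #####|#  b31=1 t=2,i=13
  ####.|.  b30=0 t=2,i=0
  ###.#|.  b29=0 t=4,i=14
  ###..|.  b28=0 t=0,i=13
  ##.##|#  b27=1 t=4,i=0
  ##.#.|.  b26=0 t=0,i=3
  ##..#|.  b25=0 t=0,i=9
  ##...|.  b24=0 t=3,i=0
  #.###|.  b23=0 t=4,i=1
  #.##.|#  b22=1 t=3,i=13
  #.#.#|#  b21=1 t=5,i=10
  #.#..|#  b20=1 t=0,i=4
  #..##|.  b19=0 t=0,i=0
  #..#.|.  b18=0 t=1,i=3
  #...#|#  b17=1 t=4,i=10
  #....|#  b16=1 t=1,i=13
  .####|.  b15=0 t=2,i=12
  .###.|.  b14=0 t=0,i=12
  .##.#|.  b13=0 t=0,i=2
  .##..|#  b12=1 t=0,i=8
  .#.##|#  b11=1 t=3,i=12
  .#.#.|#  b10=1 t=5,i=11
  .#..#|.  b9=0 t=0,i=5
  .#...|#  b8=1 t=1,i=12
  ..###|#  b7=1 t=0,i=11
  ..##.|#  b6=1 t=0,i=1
  ..#.#|.  b5=0 t=3,i=11
  ..#..|#  b4=1 t=1,i=1
  ...##|.  b3=0 t=4,i=11
  ...#.|#  b2=1 t=1,i=0
  ....#|#  b1=1 t=1,i=14
  .....|.  b0=0 t=5,i=3
  bits 10001000011100110001110111010110 = 2289245654

2289245654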